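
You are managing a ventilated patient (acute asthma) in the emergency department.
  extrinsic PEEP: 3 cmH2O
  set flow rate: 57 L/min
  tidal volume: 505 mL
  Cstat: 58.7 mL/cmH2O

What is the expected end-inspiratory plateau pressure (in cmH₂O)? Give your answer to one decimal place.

Pplat = PEEP + Vt / Cstat = 3 + 505 / 58.7 = 3 + 8.603 = 11.603 cmH2O.

11.6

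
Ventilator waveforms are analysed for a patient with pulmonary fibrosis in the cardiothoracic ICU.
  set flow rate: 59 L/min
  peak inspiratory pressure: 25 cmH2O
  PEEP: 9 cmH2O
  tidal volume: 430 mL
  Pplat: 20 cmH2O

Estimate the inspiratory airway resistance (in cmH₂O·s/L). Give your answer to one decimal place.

5.1

Flow: 59 L/min ÷ 60 = 0.9833 L/s.
Raw = (PIP − Pplat) / flow = (25 − 20) / 0.9833 = 5.0 / 0.9833 = 5.085 cmH2O·s/L.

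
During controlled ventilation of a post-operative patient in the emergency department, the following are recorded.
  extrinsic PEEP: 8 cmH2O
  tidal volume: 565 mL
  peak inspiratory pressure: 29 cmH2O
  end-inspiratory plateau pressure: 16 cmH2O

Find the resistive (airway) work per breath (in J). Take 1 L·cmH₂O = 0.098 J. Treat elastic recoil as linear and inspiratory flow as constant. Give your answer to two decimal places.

With constant inspiratory flow the resistive pressure is constant at PIP − Pplat = 29 − 16 = 13.0 cmH2O, so resistive work = 13.0 × 0.565 = 7.345 L·cmH2O.
× 0.098 J/(L·cmH2O) → 0.7198 J.

0.72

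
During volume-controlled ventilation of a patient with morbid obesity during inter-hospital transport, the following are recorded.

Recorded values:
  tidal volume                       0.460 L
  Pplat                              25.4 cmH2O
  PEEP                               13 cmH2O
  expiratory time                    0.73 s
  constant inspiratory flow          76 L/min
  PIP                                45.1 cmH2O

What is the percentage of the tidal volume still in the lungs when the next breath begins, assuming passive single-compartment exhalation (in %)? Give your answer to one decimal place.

Flow: 76 L/min ÷ 60 = 1.2667 L/s.
R = (PIP − Pplat)/V̇ = (45.1 − 25.4) / 1.2667 = 19.7/1.2667 = 15.552 cmH2O·s/L.
C = Vt/(Pplat − PEEP) = 460.0 / (25.4 − 13) = 460.0/12.4 = 37.097 mL/cmH2O.
τ = R × C = 15.552 × 0.0371 L/cmH2O = 0.577 s.
Fraction remaining at end-expiration = e^(−Te/τ) = e^(−0.73/0.577) = 0.2822 → 28.22%.

28.2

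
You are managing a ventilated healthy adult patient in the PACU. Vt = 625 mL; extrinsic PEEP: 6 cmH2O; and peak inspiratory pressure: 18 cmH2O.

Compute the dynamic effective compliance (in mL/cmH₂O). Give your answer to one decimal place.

Dynamic compliance = Vt / (PIP − PEEP) = 625 / (18 − 6) = 625 / 12.0 = 52.083 mL/cmH2O.

52.1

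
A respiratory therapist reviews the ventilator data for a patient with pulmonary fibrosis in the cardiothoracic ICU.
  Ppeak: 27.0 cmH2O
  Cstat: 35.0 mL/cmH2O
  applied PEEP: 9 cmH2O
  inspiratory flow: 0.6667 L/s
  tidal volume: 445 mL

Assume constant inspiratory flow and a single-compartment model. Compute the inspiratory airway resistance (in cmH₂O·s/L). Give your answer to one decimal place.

Equation of motion (constant flow): PIP = Vt/C + R·V̇ + PEEP.
R·V̇ = PIP − Vt/C − PEEP = 27.0 − 445/35.0 − 9 = 27.0 − 12.714 − 9 = 5.286 cmH2O.
R = 5.286 / 0.6667 = 7.929 cmH2O·s/L.

7.9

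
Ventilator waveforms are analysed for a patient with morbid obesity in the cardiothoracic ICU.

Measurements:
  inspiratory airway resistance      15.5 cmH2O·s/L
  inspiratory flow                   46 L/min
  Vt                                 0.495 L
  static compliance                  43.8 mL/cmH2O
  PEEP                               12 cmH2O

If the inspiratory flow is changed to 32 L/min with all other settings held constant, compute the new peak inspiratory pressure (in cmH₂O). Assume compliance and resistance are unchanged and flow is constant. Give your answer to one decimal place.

31.6

Flow: 46 L/min ÷ 60 = 0.7667 L/s.
New flow: 32 L/min ÷ 60 = 0.5333 L/s.
PIP = Vt/C + R·V̇ + PEEP (constant-flow equation of motion).
Only the resistive term changes: ΔPIP = R × ΔV̇ = 15.5 × (0.5333 − 0.7667) = 15.5 × -0.2334 = -3.618 cmH2O.
Original PIP = 495/43.8 + 15.5×0.7667 + 12 = 35.185 cmH2O; new PIP = 35.185 + (-3.618) = 31.567 cmH2O.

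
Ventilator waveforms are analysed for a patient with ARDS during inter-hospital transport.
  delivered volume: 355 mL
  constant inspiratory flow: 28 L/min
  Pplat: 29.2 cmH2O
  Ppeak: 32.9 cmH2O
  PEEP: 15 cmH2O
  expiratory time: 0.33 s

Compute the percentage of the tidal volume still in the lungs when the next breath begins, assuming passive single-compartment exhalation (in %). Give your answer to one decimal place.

18.9

Flow: 28 L/min ÷ 60 = 0.4667 L/s.
R = (PIP − Pplat)/V̇ = (32.9 − 29.2) / 0.4667 = 3.7/0.4667 = 7.928 cmH2O·s/L.
C = Vt/(Pplat − PEEP) = 355.0 / (29.2 − 15) = 355.0/14.2 = 25.0 mL/cmH2O.
τ = R × C = 7.928 × 0.025 L/cmH2O = 0.1982 s.
Fraction remaining at end-expiration = e^(−Te/τ) = e^(−0.33/0.1982) = 0.1892 → 18.92%.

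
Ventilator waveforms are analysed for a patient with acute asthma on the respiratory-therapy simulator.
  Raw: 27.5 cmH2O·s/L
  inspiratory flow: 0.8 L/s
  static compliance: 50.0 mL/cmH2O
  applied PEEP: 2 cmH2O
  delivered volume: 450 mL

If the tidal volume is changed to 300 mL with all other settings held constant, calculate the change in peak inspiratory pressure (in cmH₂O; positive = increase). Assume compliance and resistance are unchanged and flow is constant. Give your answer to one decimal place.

PIP = Vt/C + R·V̇ + PEEP (constant-flow equation of motion).
Only the elastic term changes: ΔPIP = ΔVt / C = (300 − 450) / 50.0 = -3.0 cmH2O.

-3.0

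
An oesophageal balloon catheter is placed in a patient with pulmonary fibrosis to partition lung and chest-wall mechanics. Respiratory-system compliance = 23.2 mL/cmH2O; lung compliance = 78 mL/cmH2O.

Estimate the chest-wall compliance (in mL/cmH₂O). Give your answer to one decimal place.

33.0

1/Ccw = 1/Crs − 1/CL.
1/Ccw = 1/23.2 − 1/78 = 0.03028.
Ccw = 33.025 mL/cmH2O.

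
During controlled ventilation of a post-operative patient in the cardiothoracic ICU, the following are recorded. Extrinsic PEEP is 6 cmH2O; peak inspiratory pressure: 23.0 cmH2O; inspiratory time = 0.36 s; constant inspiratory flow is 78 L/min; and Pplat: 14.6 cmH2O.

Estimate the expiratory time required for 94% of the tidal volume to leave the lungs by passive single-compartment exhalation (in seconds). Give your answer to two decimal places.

0.99

Flow: 78 L/min ÷ 60 = 1.3 L/s.
Vt = flow × Ti = 1.3 L/s × 0.36 s × 1000 mL/L = 468.0 mL.
R = (PIP − Pplat)/V̇ = (23.0 − 14.6) / 1.3 = 8.4/1.3 = 6.462 cmH2O·s/L.
C = Vt/(Pplat − PEEP) = 468.0 / (14.6 − 6) = 468.0/8.6 = 54.419 mL/cmH2O.
τ = R × C = 6.462 × 0.05442 L/cmH2O = 0.3517 s.
t = −τ·ln(1 − 0.94) = −0.3517·ln(0.06) = 0.9895 s.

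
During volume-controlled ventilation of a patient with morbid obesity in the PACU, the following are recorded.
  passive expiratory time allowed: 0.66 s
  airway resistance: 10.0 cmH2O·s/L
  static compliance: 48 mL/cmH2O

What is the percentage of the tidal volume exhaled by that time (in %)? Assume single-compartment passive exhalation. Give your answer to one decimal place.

74.7

τ = R × C = 10.0 × 48 mL/cmH2O = 10.0 × 0.048 L/cmH2O = 0.48 s.
Passive exhalation: V(t)/V₀ = e^(−t/τ) = e^(−0.66/0.48) = 0.2528.
Fraction exhaled = 1 − 0.2528 = 0.7472 → 74.72%.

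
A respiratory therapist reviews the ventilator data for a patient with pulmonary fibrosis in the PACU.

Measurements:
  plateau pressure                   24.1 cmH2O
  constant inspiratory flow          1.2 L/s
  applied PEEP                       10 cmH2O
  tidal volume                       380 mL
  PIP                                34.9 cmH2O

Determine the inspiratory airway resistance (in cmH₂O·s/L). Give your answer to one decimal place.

Raw = (PIP − Pplat) / flow = (34.9 − 24.1) / 1.2 = 10.8 / 1.2 = 9.0 cmH2O·s/L.

9.0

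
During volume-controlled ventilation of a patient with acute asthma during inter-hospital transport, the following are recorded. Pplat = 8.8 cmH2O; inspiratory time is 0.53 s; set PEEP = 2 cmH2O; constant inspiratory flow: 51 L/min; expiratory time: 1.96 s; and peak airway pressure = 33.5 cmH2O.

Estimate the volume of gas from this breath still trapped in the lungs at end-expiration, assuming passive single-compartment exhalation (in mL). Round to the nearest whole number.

Flow: 51 L/min ÷ 60 = 0.85 L/s.
Vt = flow × Ti = 0.85 L/s × 0.53 s × 1000 mL/L = 450.5 mL.
R = (PIP − Pplat)/V̇ = (33.5 − 8.8) / 0.85 = 24.7/0.85 = 29.059 cmH2O·s/L.
C = Vt/(Pplat − PEEP) = 450.5 / (8.8 − 2) = 450.5/6.8 = 66.25 mL/cmH2O.
τ = R × C = 29.059 × 0.06625 L/cmH2O = 1.925 s.
Fraction remaining = e^(−Te/τ) = e^(−1.96/1.925) = 0.3613.
Trapped volume = 450.5 × 0.3613 = 162.77 mL.

163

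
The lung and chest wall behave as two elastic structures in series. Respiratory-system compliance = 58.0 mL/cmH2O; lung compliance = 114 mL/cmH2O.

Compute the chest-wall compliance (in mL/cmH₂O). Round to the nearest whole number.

1/Ccw = 1/Crs − 1/CL.
1/Ccw = 1/58.0 − 1/114 = 0.008469.
Ccw = 118.08 mL/cmH2O.

118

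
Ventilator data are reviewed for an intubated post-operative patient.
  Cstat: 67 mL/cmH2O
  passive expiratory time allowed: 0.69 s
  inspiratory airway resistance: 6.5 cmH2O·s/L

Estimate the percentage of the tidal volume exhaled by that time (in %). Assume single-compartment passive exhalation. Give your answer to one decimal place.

79.5

τ = R × C = 6.5 × 67 mL/cmH2O = 6.5 × 0.067 L/cmH2O = 0.4355 s.
Passive exhalation: V(t)/V₀ = e^(−t/τ) = e^(−0.69/0.4355) = 0.2051.
Fraction exhaled = 1 − 0.2051 = 0.7949 → 79.49%.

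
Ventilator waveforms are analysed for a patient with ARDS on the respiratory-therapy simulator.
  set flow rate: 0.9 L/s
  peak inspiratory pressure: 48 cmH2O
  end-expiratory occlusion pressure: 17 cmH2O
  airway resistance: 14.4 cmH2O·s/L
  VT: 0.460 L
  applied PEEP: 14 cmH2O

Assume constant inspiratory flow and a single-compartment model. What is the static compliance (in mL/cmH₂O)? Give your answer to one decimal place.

25.5

Total PEEP = 17 cmH2O (set 14 + intrinsic 3); this is the baseline alveolar pressure.
Equation of motion (constant flow): PIP = Vt/C + R·V̇ + PEEP.
Vt/C = PIP − R·V̇ − PEEP = 48 − 14.4×0.9 − 17 = 48 − 12.96 − 17 = 18.04 cmH2O.
C = Vt / 18.04 = 460 / 18.04 = 25.499 mL/cmH2O.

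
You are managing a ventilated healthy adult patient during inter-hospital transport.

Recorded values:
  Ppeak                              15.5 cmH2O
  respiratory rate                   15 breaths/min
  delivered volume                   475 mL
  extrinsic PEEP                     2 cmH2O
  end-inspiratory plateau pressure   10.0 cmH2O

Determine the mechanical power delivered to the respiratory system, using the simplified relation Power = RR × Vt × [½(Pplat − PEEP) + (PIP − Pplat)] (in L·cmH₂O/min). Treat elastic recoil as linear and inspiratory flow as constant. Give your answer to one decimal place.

Per-breath work = Vt × [½(Pplat−PEEP) + (PIP−Pplat)] = 0.475 × [0.5×8.0 + 5.5] = 0.475 × 9.5 = 4.513 L·cmH2O.
Power = 15 × 4.513 = 67.695 L·cmH2O/min.

67.7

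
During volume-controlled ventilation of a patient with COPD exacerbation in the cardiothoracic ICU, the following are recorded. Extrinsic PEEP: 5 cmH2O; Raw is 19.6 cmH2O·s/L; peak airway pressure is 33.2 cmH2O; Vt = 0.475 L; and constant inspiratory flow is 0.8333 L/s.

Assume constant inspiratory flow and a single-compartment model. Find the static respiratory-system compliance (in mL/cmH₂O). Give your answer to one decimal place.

40.0

Equation of motion (constant flow): PIP = Vt/C + R·V̇ + PEEP.
Vt/C = PIP − R·V̇ − PEEP = 33.2 − 19.6×0.8333 − 5 = 33.2 − 16.333 − 5 = 11.867 cmH2O.
C = Vt / 11.867 = 475 / 11.867 = 40.027 mL/cmH2O.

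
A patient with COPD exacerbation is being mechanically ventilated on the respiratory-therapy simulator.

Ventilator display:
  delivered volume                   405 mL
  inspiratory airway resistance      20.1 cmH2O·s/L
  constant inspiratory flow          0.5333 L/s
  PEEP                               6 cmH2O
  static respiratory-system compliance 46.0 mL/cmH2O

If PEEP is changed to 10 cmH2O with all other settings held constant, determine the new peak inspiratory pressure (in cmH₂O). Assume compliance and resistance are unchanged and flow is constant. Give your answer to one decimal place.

29.5

PIP = Vt/C + R·V̇ + PEEP (constant-flow equation of motion).
Only the baseline term changes: ΔPIP = ΔPEEP = 10 − 6 = 4.0 cmH2O.
Original PIP = 405/46.0 + 20.1×0.5333 + 6 = 25.524 cmH2O; new PIP = 25.524 + (4.0) = 29.524 cmH2O.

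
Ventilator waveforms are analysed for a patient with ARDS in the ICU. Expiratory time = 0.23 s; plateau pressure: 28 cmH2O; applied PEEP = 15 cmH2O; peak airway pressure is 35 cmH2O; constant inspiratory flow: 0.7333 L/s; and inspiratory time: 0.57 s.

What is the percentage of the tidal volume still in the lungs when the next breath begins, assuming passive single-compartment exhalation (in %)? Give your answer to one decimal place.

Vt = flow × Ti = 0.7333 L/s × 0.57 s × 1000 mL/L = 417.98 mL.
R = (PIP − Pplat)/V̇ = (35 − 28) / 0.7333 = 7.0/0.7333 = 9.546 cmH2O·s/L.
C = Vt/(Pplat − PEEP) = 417.98 / (28 − 15) = 417.98/13.0 = 32.152 mL/cmH2O.
τ = R × C = 9.546 × 0.03215 L/cmH2O = 0.3069 s.
Fraction remaining at end-expiration = e^(−Te/τ) = e^(−0.23/0.3069) = 0.4726 → 47.26%.

47.3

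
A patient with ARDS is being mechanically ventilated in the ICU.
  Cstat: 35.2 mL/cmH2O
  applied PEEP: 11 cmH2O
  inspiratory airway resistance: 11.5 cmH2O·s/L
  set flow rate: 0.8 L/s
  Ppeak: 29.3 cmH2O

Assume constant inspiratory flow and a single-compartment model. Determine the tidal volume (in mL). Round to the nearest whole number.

320

Equation of motion (constant flow): PIP = Vt/C + R·V̇ + PEEP.
Vt/C = PIP − R·V̇ − PEEP = 29.3 − 9.2 − 11 = 9.1 cmH2O.
Vt = C × 9.1 = 35.2 × 9.1 = 320.32 mL.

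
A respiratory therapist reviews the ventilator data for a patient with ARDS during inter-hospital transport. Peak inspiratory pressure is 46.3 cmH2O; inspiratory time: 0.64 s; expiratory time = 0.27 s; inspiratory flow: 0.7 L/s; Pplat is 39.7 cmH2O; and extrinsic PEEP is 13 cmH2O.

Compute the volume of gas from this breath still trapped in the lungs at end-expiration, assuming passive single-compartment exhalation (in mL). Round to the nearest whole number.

Vt = flow × Ti = 0.7 L/s × 0.64 s × 1000 mL/L = 448.0 mL.
R = (PIP − Pplat)/V̇ = (46.3 − 39.7) / 0.7 = 6.6/0.7 = 9.429 cmH2O·s/L.
C = Vt/(Pplat − PEEP) = 448.0 / (39.7 − 13) = 448.0/26.7 = 16.779 mL/cmH2O.
τ = R × C = 9.429 × 0.01678 L/cmH2O = 0.1582 s.
Fraction remaining = e^(−Te/τ) = e^(−0.27/0.1582) = 0.1815.
Trapped volume = 448.0 × 0.1815 = 81.312 mL.

81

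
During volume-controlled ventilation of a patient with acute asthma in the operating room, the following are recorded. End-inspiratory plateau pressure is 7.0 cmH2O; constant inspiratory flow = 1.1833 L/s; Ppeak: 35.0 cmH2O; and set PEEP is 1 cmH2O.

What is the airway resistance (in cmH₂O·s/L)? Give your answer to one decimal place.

Raw = (PIP − Pplat) / flow = (35.0 − 7.0) / 1.1833 = 28.0 / 1.1833 = 23.663 cmH2O·s/L.

23.7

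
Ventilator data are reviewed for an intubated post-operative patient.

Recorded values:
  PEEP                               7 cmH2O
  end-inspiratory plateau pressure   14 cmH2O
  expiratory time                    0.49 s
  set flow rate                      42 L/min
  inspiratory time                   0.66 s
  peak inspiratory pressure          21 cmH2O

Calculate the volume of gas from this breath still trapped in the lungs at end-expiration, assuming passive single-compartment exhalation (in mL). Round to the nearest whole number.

220

Flow: 42 L/min ÷ 60 = 0.7 L/s.
Vt = flow × Ti = 0.7 L/s × 0.66 s × 1000 mL/L = 462.0 mL.
R = (PIP − Pplat)/V̇ = (21 − 14) / 0.7 = 7.0/0.7 = 10.0 cmH2O·s/L.
C = Vt/(Pplat − PEEP) = 462.0 / (14 − 7) = 462.0/7.0 = 66.0 mL/cmH2O.
τ = R × C = 10.0 × 0.066 L/cmH2O = 0.66 s.
Fraction remaining = e^(−Te/τ) = e^(−0.49/0.66) = 0.476.
Trapped volume = 462.0 × 0.476 = 219.91 mL.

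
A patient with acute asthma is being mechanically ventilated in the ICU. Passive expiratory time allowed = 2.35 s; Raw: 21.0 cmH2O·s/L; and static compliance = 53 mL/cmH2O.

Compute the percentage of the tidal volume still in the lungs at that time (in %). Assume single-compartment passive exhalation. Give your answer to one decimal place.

12.1

τ = R × C = 21.0 × 53 mL/cmH2O = 21.0 × 0.053 L/cmH2O = 1.113 s.
Passive exhalation: V(t)/V₀ = e^(−t/τ) = e^(−2.35/1.113) = 0.1211.
Fraction remaining = 0.1211 → 12.11%.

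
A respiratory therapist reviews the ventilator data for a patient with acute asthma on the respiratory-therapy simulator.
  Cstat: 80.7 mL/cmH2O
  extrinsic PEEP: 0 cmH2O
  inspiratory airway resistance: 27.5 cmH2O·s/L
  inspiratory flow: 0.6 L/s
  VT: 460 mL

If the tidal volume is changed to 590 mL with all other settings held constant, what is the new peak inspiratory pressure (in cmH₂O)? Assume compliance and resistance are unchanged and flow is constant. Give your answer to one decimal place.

23.8

PIP = Vt/C + R·V̇ + PEEP (constant-flow equation of motion).
Only the elastic term changes: ΔPIP = ΔVt / C = (590 − 460) / 80.7 = 1.611 cmH2O.
Original PIP = 460/80.7 + 27.5×0.6 + 0 = 22.2 cmH2O; new PIP = 22.2 + (1.611) = 23.811 cmH2O.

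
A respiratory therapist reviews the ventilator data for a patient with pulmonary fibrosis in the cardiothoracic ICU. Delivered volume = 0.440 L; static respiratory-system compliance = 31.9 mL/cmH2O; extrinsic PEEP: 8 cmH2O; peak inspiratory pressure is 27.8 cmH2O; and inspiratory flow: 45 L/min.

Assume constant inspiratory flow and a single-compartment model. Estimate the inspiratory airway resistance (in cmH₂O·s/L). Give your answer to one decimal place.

8.0

Flow: 45 L/min ÷ 60 = 0.75 L/s.
Equation of motion (constant flow): PIP = Vt/C + R·V̇ + PEEP.
R·V̇ = PIP − Vt/C − PEEP = 27.8 − 440/31.9 − 8 = 27.8 − 13.793 − 8 = 6.007 cmH2O.
R = 6.007 / 0.75 = 8.009 cmH2O·s/L.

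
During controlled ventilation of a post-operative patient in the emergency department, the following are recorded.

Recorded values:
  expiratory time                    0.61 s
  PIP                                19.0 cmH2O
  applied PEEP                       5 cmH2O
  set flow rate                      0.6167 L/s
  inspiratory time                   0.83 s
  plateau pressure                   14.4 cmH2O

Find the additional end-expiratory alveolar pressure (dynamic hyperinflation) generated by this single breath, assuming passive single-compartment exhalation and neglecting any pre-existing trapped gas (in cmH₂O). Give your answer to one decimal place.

Vt = flow × Ti = 0.6167 L/s × 0.83 s × 1000 mL/L = 511.86 mL.
R = (PIP − Pplat)/V̇ = (19.0 − 14.4) / 0.6167 = 4.6/0.6167 = 7.459 cmH2O·s/L.
C = Vt/(Pplat − PEEP) = 511.86 / (14.4 − 5) = 511.86/9.4 = 54.453 mL/cmH2O.
τ = R × C = 7.459 × 0.05445 L/cmH2O = 0.4061 s.
Fraction remaining = e^(−Te/τ) = e^(−0.61/0.4061) = 0.2227; trapped volume = 511.86 × 0.2227 = 113.99 mL.
Additional alveolar pressure from trapping ≈ V_trapped / C = 113.99 / 54.453 = 2.093 cmH2O.

2.1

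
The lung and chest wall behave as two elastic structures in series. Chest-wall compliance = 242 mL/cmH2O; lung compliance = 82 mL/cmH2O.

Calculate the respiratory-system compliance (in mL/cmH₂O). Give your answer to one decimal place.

Lung and chest wall are elastances in series: 1/Crs = 1/CL + 1/Ccw.
1/Crs = 1/82 + 1/242 = 0.01633.
Crs = 61.237 mL/cmH2O.

61.2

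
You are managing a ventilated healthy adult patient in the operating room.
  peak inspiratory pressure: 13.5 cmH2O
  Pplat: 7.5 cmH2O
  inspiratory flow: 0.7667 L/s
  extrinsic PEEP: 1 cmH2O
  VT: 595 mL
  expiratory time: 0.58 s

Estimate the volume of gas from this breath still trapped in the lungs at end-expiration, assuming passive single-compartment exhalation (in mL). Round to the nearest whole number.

265

R = (PIP − Pplat)/V̇ = (13.5 − 7.5) / 0.7667 = 6.0/0.7667 = 7.826 cmH2O·s/L.
C = Vt/(Pplat − PEEP) = 595.0 / (7.5 − 1) = 595.0/6.5 = 91.538 mL/cmH2O.
τ = R × C = 7.826 × 0.09154 L/cmH2O = 0.7164 s.
Fraction remaining = e^(−Te/τ) = e^(−0.58/0.7164) = 0.445.
Trapped volume = 595.0 × 0.445 = 264.78 mL.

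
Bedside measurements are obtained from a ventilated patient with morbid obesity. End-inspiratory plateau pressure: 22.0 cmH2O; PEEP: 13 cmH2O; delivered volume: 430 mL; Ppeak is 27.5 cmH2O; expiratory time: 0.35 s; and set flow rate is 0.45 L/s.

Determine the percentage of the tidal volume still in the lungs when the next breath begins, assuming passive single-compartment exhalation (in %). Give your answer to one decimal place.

54.9

R = (PIP − Pplat)/V̇ = (27.5 − 22.0) / 0.45 = 5.5/0.45 = 12.222 cmH2O·s/L.
C = Vt/(Pplat − PEEP) = 430.0 / (22.0 − 13) = 430.0/9.0 = 47.778 mL/cmH2O.
τ = R × C = 12.222 × 0.04778 L/cmH2O = 0.584 s.
Fraction remaining at end-expiration = e^(−Te/τ) = e^(−0.35/0.584) = 0.5492 → 54.92%.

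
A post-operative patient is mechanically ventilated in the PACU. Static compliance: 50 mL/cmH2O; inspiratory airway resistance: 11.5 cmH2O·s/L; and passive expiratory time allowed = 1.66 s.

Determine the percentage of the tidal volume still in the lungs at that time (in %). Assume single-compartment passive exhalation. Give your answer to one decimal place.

5.6

τ = R × C = 11.5 × 50 mL/cmH2O = 11.5 × 0.050 L/cmH2O = 0.575 s.
Passive exhalation: V(t)/V₀ = e^(−t/τ) = e^(−1.66/0.575) = 0.05575.
Fraction remaining = 0.05575 → 5.575%.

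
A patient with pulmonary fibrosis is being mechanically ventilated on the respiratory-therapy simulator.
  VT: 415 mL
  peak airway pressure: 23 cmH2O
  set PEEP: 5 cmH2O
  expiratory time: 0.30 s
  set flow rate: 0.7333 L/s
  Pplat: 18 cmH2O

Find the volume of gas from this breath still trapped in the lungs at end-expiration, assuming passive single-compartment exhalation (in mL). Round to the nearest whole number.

R = (PIP − Pplat)/V̇ = (23 − 18) / 0.7333 = 5.0/0.7333 = 6.818 cmH2O·s/L.
C = Vt/(Pplat − PEEP) = 415.0 / (18 − 5) = 415.0/13.0 = 31.923 mL/cmH2O.
τ = R × C = 6.818 × 0.03192 L/cmH2O = 0.2176 s.
Fraction remaining = e^(−Te/τ) = e^(−0.30/0.2176) = 0.2519.
Trapped volume = 415.0 × 0.2519 = 104.54 mL.

105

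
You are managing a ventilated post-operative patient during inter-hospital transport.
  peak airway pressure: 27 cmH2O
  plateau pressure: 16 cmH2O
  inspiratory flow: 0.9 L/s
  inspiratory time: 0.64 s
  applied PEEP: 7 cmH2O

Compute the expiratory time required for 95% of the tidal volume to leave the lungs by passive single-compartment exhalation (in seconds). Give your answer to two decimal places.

2.34

Vt = flow × Ti = 0.9 L/s × 0.64 s × 1000 mL/L = 576.0 mL.
R = (PIP − Pplat)/V̇ = (27 − 16) / 0.9 = 11.0/0.9 = 12.222 cmH2O·s/L.
C = Vt/(Pplat − PEEP) = 576.0 / (16 − 7) = 576.0/9.0 = 64.0 mL/cmH2O.
τ = R × C = 12.222 × 0.064 L/cmH2O = 0.7822 s.
t = −τ·ln(1 − 0.95) = −0.7822·ln(0.05) = 2.343 s.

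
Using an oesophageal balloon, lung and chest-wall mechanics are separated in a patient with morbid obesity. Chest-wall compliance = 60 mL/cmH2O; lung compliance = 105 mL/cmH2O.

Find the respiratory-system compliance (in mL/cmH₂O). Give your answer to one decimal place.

38.2

Lung and chest wall are elastances in series: 1/Crs = 1/CL + 1/Ccw.
1/Crs = 1/105 + 1/60 = 0.02619.
Crs = 38.183 mL/cmH2O.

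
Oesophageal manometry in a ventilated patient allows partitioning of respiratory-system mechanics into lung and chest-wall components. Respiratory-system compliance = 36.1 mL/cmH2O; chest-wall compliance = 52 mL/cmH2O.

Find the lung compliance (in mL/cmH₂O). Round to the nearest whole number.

118

1/CL = 1/Crs − 1/Ccw.
1/CL = 1/36.1 − 1/52 = 0.00847.
CL = 118.06 mL/cmH2O.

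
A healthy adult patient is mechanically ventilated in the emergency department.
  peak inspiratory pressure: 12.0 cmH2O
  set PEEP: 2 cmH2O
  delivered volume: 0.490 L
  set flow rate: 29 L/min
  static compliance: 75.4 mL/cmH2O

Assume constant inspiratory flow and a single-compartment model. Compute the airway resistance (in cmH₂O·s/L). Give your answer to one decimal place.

7.2

Flow: 29 L/min ÷ 60 = 0.4833 L/s.
Equation of motion (constant flow): PIP = Vt/C + R·V̇ + PEEP.
R·V̇ = PIP − Vt/C − PEEP = 12.0 − 490/75.4 − 2 = 12.0 − 6.499 − 2 = 3.501 cmH2O.
R = 3.501 / 0.4833 = 7.244 cmH2O·s/L.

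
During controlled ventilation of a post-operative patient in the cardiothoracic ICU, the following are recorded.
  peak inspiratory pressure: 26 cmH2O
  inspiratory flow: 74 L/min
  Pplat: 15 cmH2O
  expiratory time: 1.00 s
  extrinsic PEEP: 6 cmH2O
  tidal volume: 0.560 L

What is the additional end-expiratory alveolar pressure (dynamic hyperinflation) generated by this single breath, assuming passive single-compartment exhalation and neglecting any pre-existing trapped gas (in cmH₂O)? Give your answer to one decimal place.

1.5

Flow: 74 L/min ÷ 60 = 1.2333 L/s.
R = (PIP − Pplat)/V̇ = (26 − 15) / 1.2333 = 11.0/1.2333 = 8.919 cmH2O·s/L.
C = Vt/(Pplat − PEEP) = 560.0 / (15 − 6) = 560.0/9.0 = 62.222 mL/cmH2O.
τ = R × C = 8.919 × 0.06222 L/cmH2O = 0.5549 s.
Fraction remaining = e^(−Te/τ) = e^(−1.00/0.5549) = 0.1649; trapped volume = 560.0 × 0.1649 = 92.344 mL.
Additional alveolar pressure from trapping ≈ V_trapped / C = 92.344 / 62.222 = 1.484 cmH2O.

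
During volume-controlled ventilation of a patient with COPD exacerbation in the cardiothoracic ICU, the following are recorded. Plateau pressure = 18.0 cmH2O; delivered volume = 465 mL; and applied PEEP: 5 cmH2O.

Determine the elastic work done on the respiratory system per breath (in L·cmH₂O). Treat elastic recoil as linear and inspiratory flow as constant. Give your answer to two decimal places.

Elastic work ≈ ½ × (Pplat − PEEP) × Vt = 0.5 × (18.0 − 5) × 0.465 L = 0.5 × 13.0 × 0.465 = 3.023 L·cmH2O.

3.02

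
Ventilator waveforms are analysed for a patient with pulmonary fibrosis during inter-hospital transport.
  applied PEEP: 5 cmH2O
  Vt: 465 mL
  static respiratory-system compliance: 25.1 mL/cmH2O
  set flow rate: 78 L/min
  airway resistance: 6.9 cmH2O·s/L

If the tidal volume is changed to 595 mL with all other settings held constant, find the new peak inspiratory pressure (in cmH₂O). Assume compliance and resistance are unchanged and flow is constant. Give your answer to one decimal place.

37.7

Flow: 78 L/min ÷ 60 = 1.3 L/s.
PIP = Vt/C + R·V̇ + PEEP (constant-flow equation of motion).
Only the elastic term changes: ΔPIP = ΔVt / C = (595 − 465) / 25.1 = 5.179 cmH2O.
Original PIP = 465/25.1 + 6.9×1.3 + 5 = 32.496 cmH2O; new PIP = 32.496 + (5.179) = 37.675 cmH2O.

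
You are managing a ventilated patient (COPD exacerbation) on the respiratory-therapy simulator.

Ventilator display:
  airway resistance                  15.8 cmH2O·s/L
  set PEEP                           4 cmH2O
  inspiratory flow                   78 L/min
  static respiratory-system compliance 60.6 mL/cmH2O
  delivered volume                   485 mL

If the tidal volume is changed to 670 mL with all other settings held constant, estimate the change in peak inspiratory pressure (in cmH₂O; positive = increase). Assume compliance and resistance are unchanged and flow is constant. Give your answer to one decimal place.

3.1

PIP = Vt/C + R·V̇ + PEEP (constant-flow equation of motion).
Only the elastic term changes: ΔPIP = ΔVt / C = (670 − 485) / 60.6 = 3.053 cmH2O.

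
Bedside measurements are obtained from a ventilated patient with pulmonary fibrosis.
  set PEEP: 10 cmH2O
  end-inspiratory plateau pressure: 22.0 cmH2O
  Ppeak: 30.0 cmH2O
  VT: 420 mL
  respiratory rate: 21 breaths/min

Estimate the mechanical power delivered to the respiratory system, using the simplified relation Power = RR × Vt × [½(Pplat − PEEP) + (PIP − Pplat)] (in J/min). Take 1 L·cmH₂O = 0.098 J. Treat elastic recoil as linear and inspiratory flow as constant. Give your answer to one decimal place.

Per-breath work = Vt × [½(Pplat−PEEP) + (PIP−Pplat)] = 0.420 × [0.5×12.0 + 8.0] = 0.420 × 14.0 = 5.88 L·cmH2O.
Power = 21 × 5.88 = 123.48 L·cmH2O/min.
× 0.098 J/(L·cmH2O) → 12.101 J/min.

12.1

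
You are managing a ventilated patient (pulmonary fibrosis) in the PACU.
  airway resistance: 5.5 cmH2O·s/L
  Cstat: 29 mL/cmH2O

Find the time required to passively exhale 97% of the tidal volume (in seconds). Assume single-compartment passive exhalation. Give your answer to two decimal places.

0.56

τ = R × C = 5.5 × 29 mL/cmH2O = 5.5 × 0.029 L/cmH2O = 0.1595 s.
Exhaled fraction f = 1 − e^(−t/τ) → t = −τ·ln(1 − f) = −0.1595·ln(0.03) = 0.5593 s.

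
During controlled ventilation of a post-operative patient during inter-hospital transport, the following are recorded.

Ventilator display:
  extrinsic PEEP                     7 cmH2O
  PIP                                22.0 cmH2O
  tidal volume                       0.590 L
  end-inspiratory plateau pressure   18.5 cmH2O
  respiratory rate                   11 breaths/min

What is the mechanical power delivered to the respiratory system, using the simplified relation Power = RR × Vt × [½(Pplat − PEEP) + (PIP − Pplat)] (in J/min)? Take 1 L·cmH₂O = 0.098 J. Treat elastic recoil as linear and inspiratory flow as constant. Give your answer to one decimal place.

5.9

Per-breath work = Vt × [½(Pplat−PEEP) + (PIP−Pplat)] = 0.590 × [0.5×11.5 + 3.5] = 0.590 × 9.25 = 5.458 L·cmH2O.
Power = 11 × 5.458 = 60.038 L·cmH2O/min.
× 0.098 J/(L·cmH2O) → 5.884 J/min.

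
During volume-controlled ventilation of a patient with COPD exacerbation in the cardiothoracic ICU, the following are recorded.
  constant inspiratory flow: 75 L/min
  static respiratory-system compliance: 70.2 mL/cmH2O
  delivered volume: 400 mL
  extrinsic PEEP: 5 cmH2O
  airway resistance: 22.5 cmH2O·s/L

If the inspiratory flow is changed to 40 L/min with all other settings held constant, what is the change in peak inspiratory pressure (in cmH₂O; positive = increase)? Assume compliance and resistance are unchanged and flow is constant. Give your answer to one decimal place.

-13.1

Flow: 75 L/min ÷ 60 = 1.25 L/s.
New flow: 40 L/min ÷ 60 = 0.6667 L/s.
PIP = Vt/C + R·V̇ + PEEP (constant-flow equation of motion).
Only the resistive term changes: ΔPIP = R × ΔV̇ = 22.5 × (0.6667 − 1.25) = 22.5 × -0.5833 = -13.124 cmH2O.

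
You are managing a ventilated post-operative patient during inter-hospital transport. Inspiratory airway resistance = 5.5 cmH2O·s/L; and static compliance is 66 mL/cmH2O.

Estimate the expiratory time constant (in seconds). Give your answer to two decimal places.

τ = R × C = 5.5 × 66 mL/cmH2O = 5.5 × 0.066 L/cmH2O = 0.363 s.

0.36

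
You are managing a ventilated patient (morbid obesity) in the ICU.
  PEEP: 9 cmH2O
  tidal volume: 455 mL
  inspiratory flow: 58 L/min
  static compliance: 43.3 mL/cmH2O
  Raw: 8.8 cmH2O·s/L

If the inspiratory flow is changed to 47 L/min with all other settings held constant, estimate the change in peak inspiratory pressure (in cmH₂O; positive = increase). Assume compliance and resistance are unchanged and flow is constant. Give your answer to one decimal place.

Flow: 58 L/min ÷ 60 = 0.9667 L/s.
New flow: 47 L/min ÷ 60 = 0.7833 L/s.
PIP = Vt/C + R·V̇ + PEEP (constant-flow equation of motion).
Only the resistive term changes: ΔPIP = R × ΔV̇ = 8.8 × (0.7833 − 0.9667) = 8.8 × -0.1834 = -1.614 cmH2O.

-1.6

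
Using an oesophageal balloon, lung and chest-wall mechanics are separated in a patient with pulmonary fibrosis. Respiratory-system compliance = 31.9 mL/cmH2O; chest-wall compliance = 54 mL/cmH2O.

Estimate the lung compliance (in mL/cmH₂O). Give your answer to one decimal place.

1/CL = 1/Crs − 1/Ccw.
1/CL = 1/31.9 − 1/54 = 0.01283.
CL = 77.942 mL/cmH2O.

77.9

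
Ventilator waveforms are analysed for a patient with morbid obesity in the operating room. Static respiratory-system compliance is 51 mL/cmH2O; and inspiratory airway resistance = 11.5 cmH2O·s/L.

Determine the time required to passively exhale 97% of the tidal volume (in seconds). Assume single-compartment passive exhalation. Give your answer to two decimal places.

τ = R × C = 11.5 × 51 mL/cmH2O = 11.5 × 0.051 L/cmH2O = 0.5865 s.
Exhaled fraction f = 1 − e^(−t/τ) → t = −τ·ln(1 − f) = −0.5865·ln(0.03) = 2.057 s.

2.06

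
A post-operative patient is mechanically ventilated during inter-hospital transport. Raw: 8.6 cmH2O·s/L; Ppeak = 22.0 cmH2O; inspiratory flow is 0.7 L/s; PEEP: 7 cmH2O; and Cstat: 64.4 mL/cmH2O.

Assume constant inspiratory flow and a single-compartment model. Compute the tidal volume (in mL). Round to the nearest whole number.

578

Equation of motion (constant flow): PIP = Vt/C + R·V̇ + PEEP.
Vt/C = PIP − R·V̇ − PEEP = 22.0 − 6.02 − 7 = 8.98 cmH2O.
Vt = C × 8.98 = 64.4 × 8.98 = 578.31 mL.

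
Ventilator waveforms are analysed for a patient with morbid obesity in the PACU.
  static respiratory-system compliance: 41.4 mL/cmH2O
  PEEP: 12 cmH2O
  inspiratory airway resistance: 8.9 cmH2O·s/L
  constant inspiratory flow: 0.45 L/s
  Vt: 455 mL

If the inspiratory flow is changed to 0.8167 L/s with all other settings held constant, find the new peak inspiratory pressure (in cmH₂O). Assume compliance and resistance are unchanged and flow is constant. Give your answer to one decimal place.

30.3

PIP = Vt/C + R·V̇ + PEEP (constant-flow equation of motion).
Only the resistive term changes: ΔPIP = R × ΔV̇ = 8.9 × (0.8167 − 0.45) = 8.9 × 0.3667 = 3.264 cmH2O.
Original PIP = 455/41.4 + 8.9×0.45 + 12 = 26.995 cmH2O; new PIP = 26.995 + (3.264) = 30.259 cmH2O.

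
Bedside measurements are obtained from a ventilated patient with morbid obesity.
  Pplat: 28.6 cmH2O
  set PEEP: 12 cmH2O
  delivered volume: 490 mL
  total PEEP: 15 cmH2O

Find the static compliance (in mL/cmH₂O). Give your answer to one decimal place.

End-expiratory occlusion gives total PEEP = 15 cmH2O (intrinsic PEEP = 15 − 12 = 3). Use total PEEP for the elastic gradient.
Cstat = Vt / (Pplat − PEEPtotal) = 490 / (28.6 − 15) = 490 / 13.6 = 36.029 mL/cmH2O.

36.0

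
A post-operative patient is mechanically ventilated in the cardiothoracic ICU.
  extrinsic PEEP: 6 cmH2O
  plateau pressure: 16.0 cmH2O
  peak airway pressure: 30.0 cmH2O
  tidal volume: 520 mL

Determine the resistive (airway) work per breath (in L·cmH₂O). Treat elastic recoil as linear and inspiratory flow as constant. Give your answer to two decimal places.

With constant inspiratory flow the resistive pressure is constant at PIP − Pplat = 30.0 − 16.0 = 14.0 cmH2O, so resistive work = 14.0 × 0.520 = 7.28 L·cmH2O.

7.28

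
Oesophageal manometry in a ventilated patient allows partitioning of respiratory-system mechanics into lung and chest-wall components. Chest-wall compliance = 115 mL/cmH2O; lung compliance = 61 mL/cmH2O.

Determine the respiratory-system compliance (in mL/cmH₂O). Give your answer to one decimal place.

39.9

Lung and chest wall are elastances in series: 1/Crs = 1/CL + 1/Ccw.
1/Crs = 1/61 + 1/115 = 0.02509.
Crs = 39.857 mL/cmH2O.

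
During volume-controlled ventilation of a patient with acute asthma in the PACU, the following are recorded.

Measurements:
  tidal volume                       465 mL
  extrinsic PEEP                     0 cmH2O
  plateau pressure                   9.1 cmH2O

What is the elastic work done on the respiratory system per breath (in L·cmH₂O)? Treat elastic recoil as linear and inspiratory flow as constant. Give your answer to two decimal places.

Elastic work ≈ ½ × (Pplat − PEEP) × Vt = 0.5 × (9.1 − 0) × 0.465 L = 0.5 × 9.1 × 0.465 = 2.116 L·cmH2O.

2.12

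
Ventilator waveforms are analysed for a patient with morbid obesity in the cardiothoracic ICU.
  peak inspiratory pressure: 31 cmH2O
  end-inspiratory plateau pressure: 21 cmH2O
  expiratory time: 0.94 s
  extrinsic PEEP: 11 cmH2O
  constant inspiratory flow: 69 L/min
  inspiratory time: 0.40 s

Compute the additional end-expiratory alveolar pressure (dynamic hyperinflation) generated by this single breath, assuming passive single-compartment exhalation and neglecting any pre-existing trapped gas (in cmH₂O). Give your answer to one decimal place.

1.0

Flow: 69 L/min ÷ 60 = 1.15 L/s.
Vt = flow × Ti = 1.15 L/s × 0.40 s × 1000 mL/L = 460.0 mL.
R = (PIP − Pplat)/V̇ = (31 − 21) / 1.15 = 10.0/1.15 = 8.696 cmH2O·s/L.
C = Vt/(Pplat − PEEP) = 460.0 / (21 − 11) = 460.0/10.0 = 46.0 mL/cmH2O.
τ = R × C = 8.696 × 0.046 L/cmH2O = 0.4 s.
Fraction remaining = e^(−Te/τ) = e^(−0.94/0.4) = 0.09537; trapped volume = 460.0 × 0.09537 = 43.87 mL.
Additional alveolar pressure from trapping ≈ V_trapped / C = 43.87 / 46.0 = 0.9537 cmH2O.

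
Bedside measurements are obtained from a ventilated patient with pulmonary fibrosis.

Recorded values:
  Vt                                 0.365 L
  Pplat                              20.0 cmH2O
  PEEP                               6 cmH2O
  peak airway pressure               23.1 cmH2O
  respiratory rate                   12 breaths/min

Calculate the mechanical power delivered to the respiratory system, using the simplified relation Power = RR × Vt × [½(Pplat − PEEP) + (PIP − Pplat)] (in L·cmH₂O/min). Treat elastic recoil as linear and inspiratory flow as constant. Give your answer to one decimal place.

44.2

Per-breath work = Vt × [½(Pplat−PEEP) + (PIP−Pplat)] = 0.365 × [0.5×14.0 + 3.1] = 0.365 × 10.1 = 3.687 L·cmH2O.
Power = 12 × 3.687 = 44.244 L·cmH2O/min.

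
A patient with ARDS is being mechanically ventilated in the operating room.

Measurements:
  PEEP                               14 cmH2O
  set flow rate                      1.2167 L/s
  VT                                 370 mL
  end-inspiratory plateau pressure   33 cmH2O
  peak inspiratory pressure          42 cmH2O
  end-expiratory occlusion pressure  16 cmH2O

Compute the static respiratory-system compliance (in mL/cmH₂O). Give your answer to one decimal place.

End-expiratory occlusion gives total PEEP = 16 cmH2O (intrinsic PEEP = 16 − 14 = 2). Use total PEEP for the elastic gradient.
Cstat = Vt / (Pplat − PEEPtotal) = 370 / (33 − 16) = 370 / 17.0 = 21.765 mL/cmH2O.

21.8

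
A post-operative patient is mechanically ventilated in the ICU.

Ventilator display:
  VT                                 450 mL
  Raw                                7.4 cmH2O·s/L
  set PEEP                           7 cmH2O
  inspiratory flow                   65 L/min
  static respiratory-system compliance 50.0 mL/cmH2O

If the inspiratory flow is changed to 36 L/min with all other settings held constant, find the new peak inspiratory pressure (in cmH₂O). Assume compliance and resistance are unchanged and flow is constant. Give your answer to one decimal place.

Flow: 65 L/min ÷ 60 = 1.0833 L/s.
New flow: 36 L/min ÷ 60 = 0.6 L/s.
PIP = Vt/C + R·V̇ + PEEP (constant-flow equation of motion).
Only the resistive term changes: ΔPIP = R × ΔV̇ = 7.4 × (0.6 − 1.0833) = 7.4 × -0.4833 = -3.576 cmH2O.
Original PIP = 450/50.0 + 7.4×1.0833 + 7 = 24.016 cmH2O; new PIP = 24.016 + (-3.576) = 20.44 cmH2O.

20.4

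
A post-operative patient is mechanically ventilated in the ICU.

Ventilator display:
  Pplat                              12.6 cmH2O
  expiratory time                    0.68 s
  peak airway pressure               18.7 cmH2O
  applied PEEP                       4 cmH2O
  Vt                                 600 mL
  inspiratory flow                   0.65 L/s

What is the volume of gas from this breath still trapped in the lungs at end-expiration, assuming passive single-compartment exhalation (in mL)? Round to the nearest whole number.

212

R = (PIP − Pplat)/V̇ = (18.7 − 12.6) / 0.65 = 6.1/0.65 = 9.385 cmH2O·s/L.
C = Vt/(Pplat − PEEP) = 600.0 / (12.6 − 4) = 600.0/8.6 = 69.767 mL/cmH2O.
τ = R × C = 9.385 × 0.06977 L/cmH2O = 0.6548 s.
Fraction remaining = e^(−Te/τ) = e^(−0.68/0.6548) = 0.354.
Trapped volume = 600.0 × 0.354 = 212.4 mL.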